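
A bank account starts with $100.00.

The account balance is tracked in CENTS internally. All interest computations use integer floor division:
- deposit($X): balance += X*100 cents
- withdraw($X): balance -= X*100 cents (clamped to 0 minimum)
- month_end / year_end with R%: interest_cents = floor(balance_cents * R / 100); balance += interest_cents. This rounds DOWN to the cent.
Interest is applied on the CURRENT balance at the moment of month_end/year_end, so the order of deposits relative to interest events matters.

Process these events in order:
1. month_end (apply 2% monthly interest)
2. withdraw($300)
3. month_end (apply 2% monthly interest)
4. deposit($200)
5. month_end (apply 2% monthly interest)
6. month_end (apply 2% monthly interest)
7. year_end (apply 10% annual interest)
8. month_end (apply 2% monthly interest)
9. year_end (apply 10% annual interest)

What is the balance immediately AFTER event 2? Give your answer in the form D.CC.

After 1 (month_end (apply 2% monthly interest)): balance=$102.00 total_interest=$2.00
After 2 (withdraw($300)): balance=$0.00 total_interest=$2.00

Answer: 0.00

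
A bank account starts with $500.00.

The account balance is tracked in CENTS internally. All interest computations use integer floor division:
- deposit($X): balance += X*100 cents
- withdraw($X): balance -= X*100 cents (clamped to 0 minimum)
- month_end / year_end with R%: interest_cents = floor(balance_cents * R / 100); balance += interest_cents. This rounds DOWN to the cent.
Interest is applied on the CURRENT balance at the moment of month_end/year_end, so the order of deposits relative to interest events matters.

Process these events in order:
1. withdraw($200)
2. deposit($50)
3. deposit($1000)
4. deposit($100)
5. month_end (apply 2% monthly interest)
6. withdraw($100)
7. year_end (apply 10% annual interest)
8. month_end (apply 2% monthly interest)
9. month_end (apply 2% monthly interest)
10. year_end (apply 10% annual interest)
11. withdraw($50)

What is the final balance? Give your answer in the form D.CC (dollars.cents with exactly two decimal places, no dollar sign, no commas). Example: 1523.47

Answer: 1685.98

Derivation:
After 1 (withdraw($200)): balance=$300.00 total_interest=$0.00
After 2 (deposit($50)): balance=$350.00 total_interest=$0.00
After 3 (deposit($1000)): balance=$1350.00 total_interest=$0.00
After 4 (deposit($100)): balance=$1450.00 total_interest=$0.00
After 5 (month_end (apply 2% monthly interest)): balance=$1479.00 total_interest=$29.00
After 6 (withdraw($100)): balance=$1379.00 total_interest=$29.00
After 7 (year_end (apply 10% annual interest)): balance=$1516.90 total_interest=$166.90
After 8 (month_end (apply 2% monthly interest)): balance=$1547.23 total_interest=$197.23
After 9 (month_end (apply 2% monthly interest)): balance=$1578.17 total_interest=$228.17
After 10 (year_end (apply 10% annual interest)): balance=$1735.98 total_interest=$385.98
After 11 (withdraw($50)): balance=$1685.98 total_interest=$385.98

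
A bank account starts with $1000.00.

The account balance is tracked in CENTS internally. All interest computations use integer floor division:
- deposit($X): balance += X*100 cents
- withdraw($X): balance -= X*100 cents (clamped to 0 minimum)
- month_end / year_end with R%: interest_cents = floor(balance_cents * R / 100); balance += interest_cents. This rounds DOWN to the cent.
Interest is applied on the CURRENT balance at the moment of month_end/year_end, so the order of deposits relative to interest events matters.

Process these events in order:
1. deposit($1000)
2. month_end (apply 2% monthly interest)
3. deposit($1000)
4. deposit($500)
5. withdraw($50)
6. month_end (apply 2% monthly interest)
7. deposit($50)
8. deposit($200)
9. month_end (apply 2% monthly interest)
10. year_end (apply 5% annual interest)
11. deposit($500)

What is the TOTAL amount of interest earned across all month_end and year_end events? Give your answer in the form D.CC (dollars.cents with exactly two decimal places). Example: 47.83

Answer: 380.28

Derivation:
After 1 (deposit($1000)): balance=$2000.00 total_interest=$0.00
After 2 (month_end (apply 2% monthly interest)): balance=$2040.00 total_interest=$40.00
After 3 (deposit($1000)): balance=$3040.00 total_interest=$40.00
After 4 (deposit($500)): balance=$3540.00 total_interest=$40.00
After 5 (withdraw($50)): balance=$3490.00 total_interest=$40.00
After 6 (month_end (apply 2% monthly interest)): balance=$3559.80 total_interest=$109.80
After 7 (deposit($50)): balance=$3609.80 total_interest=$109.80
After 8 (deposit($200)): balance=$3809.80 total_interest=$109.80
After 9 (month_end (apply 2% monthly interest)): balance=$3885.99 total_interest=$185.99
After 10 (year_end (apply 5% annual interest)): balance=$4080.28 total_interest=$380.28
After 11 (deposit($500)): balance=$4580.28 total_interest=$380.28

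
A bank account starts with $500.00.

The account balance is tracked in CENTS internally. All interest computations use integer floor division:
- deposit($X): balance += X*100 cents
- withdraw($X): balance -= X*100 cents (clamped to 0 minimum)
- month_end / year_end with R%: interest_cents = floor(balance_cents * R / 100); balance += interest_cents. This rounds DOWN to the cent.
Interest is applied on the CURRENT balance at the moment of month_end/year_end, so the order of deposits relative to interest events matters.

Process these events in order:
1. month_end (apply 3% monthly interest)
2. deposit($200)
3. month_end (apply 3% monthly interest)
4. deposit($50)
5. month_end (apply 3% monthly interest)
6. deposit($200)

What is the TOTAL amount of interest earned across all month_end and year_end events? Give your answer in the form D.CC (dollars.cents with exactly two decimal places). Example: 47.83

Answer: 60.04

Derivation:
After 1 (month_end (apply 3% monthly interest)): balance=$515.00 total_interest=$15.00
After 2 (deposit($200)): balance=$715.00 total_interest=$15.00
After 3 (month_end (apply 3% monthly interest)): balance=$736.45 total_interest=$36.45
After 4 (deposit($50)): balance=$786.45 total_interest=$36.45
After 5 (month_end (apply 3% monthly interest)): balance=$810.04 total_interest=$60.04
After 6 (deposit($200)): balance=$1010.04 total_interest=$60.04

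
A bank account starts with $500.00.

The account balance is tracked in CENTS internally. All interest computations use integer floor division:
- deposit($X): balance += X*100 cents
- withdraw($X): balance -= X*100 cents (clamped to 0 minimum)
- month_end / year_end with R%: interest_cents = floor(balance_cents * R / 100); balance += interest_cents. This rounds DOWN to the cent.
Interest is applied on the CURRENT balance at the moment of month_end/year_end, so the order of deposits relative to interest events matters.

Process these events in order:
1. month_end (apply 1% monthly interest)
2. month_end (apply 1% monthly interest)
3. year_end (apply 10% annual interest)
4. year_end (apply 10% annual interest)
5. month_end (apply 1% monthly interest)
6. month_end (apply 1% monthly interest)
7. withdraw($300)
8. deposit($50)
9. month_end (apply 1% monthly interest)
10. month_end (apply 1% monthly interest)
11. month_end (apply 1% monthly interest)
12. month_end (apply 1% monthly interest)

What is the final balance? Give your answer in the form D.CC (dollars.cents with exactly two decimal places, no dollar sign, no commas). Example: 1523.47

Answer: 394.95

Derivation:
After 1 (month_end (apply 1% monthly interest)): balance=$505.00 total_interest=$5.00
After 2 (month_end (apply 1% monthly interest)): balance=$510.05 total_interest=$10.05
After 3 (year_end (apply 10% annual interest)): balance=$561.05 total_interest=$61.05
After 4 (year_end (apply 10% annual interest)): balance=$617.15 total_interest=$117.15
After 5 (month_end (apply 1% monthly interest)): balance=$623.32 total_interest=$123.32
After 6 (month_end (apply 1% monthly interest)): balance=$629.55 total_interest=$129.55
After 7 (withdraw($300)): balance=$329.55 total_interest=$129.55
After 8 (deposit($50)): balance=$379.55 total_interest=$129.55
After 9 (month_end (apply 1% monthly interest)): balance=$383.34 total_interest=$133.34
After 10 (month_end (apply 1% monthly interest)): balance=$387.17 total_interest=$137.17
After 11 (month_end (apply 1% monthly interest)): balance=$391.04 total_interest=$141.04
After 12 (month_end (apply 1% monthly interest)): balance=$394.95 total_interest=$144.95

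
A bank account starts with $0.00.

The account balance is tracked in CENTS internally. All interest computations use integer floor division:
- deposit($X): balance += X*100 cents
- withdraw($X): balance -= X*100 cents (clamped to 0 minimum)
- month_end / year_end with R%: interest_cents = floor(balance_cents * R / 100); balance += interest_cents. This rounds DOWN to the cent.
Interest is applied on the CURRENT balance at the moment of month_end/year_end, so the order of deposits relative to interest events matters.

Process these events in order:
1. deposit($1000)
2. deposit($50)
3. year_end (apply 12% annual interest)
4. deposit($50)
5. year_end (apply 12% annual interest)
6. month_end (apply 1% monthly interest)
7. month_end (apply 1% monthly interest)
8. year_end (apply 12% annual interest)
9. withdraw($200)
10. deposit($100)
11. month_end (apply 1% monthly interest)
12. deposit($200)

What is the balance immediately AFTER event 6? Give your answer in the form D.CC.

Answer: 1386.85

Derivation:
After 1 (deposit($1000)): balance=$1000.00 total_interest=$0.00
After 2 (deposit($50)): balance=$1050.00 total_interest=$0.00
After 3 (year_end (apply 12% annual interest)): balance=$1176.00 total_interest=$126.00
After 4 (deposit($50)): balance=$1226.00 total_interest=$126.00
After 5 (year_end (apply 12% annual interest)): balance=$1373.12 total_interest=$273.12
After 6 (month_end (apply 1% monthly interest)): balance=$1386.85 total_interest=$286.85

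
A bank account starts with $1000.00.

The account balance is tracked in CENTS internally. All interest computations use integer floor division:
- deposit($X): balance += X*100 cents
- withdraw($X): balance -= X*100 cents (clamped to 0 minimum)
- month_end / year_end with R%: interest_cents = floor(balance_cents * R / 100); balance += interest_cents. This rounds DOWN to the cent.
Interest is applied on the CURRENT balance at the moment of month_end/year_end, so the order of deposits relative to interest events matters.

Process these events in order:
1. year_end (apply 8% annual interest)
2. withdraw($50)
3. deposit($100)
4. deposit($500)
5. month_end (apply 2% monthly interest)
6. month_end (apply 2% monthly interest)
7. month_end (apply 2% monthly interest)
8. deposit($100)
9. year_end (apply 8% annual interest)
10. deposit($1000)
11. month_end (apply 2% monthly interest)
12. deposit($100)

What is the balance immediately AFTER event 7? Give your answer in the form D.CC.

After 1 (year_end (apply 8% annual interest)): balance=$1080.00 total_interest=$80.00
After 2 (withdraw($50)): balance=$1030.00 total_interest=$80.00
After 3 (deposit($100)): balance=$1130.00 total_interest=$80.00
After 4 (deposit($500)): balance=$1630.00 total_interest=$80.00
After 5 (month_end (apply 2% monthly interest)): balance=$1662.60 total_interest=$112.60
After 6 (month_end (apply 2% monthly interest)): balance=$1695.85 total_interest=$145.85
After 7 (month_end (apply 2% monthly interest)): balance=$1729.76 total_interest=$179.76

Answer: 1729.76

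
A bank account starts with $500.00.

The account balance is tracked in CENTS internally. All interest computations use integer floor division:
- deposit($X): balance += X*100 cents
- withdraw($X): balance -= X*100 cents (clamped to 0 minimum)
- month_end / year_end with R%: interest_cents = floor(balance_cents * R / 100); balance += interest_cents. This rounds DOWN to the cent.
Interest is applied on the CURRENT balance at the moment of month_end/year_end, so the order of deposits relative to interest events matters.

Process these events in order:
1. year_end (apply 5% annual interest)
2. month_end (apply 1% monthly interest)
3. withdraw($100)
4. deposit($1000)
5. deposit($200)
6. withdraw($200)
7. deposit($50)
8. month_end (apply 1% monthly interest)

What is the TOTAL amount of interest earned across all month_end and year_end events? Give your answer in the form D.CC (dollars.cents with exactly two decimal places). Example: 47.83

After 1 (year_end (apply 5% annual interest)): balance=$525.00 total_interest=$25.00
After 2 (month_end (apply 1% monthly interest)): balance=$530.25 total_interest=$30.25
After 3 (withdraw($100)): balance=$430.25 total_interest=$30.25
After 4 (deposit($1000)): balance=$1430.25 total_interest=$30.25
After 5 (deposit($200)): balance=$1630.25 total_interest=$30.25
After 6 (withdraw($200)): balance=$1430.25 total_interest=$30.25
After 7 (deposit($50)): balance=$1480.25 total_interest=$30.25
After 8 (month_end (apply 1% monthly interest)): balance=$1495.05 total_interest=$45.05

Answer: 45.05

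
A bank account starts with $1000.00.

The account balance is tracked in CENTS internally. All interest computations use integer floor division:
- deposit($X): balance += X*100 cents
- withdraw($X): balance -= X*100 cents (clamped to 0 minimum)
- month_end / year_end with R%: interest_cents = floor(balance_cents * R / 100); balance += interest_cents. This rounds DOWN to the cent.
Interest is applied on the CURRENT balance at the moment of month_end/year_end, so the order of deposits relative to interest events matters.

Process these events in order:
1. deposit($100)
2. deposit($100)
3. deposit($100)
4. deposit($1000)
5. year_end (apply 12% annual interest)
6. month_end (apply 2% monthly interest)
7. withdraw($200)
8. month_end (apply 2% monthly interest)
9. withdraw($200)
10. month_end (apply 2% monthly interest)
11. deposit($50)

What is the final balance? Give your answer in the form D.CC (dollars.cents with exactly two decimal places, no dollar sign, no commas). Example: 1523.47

Answer: 2371.59

Derivation:
After 1 (deposit($100)): balance=$1100.00 total_interest=$0.00
After 2 (deposit($100)): balance=$1200.00 total_interest=$0.00
After 3 (deposit($100)): balance=$1300.00 total_interest=$0.00
After 4 (deposit($1000)): balance=$2300.00 total_interest=$0.00
After 5 (year_end (apply 12% annual interest)): balance=$2576.00 total_interest=$276.00
After 6 (month_end (apply 2% monthly interest)): balance=$2627.52 total_interest=$327.52
After 7 (withdraw($200)): balance=$2427.52 total_interest=$327.52
After 8 (month_end (apply 2% monthly interest)): balance=$2476.07 total_interest=$376.07
After 9 (withdraw($200)): balance=$2276.07 total_interest=$376.07
After 10 (month_end (apply 2% monthly interest)): balance=$2321.59 total_interest=$421.59
After 11 (deposit($50)): balance=$2371.59 total_interest=$421.59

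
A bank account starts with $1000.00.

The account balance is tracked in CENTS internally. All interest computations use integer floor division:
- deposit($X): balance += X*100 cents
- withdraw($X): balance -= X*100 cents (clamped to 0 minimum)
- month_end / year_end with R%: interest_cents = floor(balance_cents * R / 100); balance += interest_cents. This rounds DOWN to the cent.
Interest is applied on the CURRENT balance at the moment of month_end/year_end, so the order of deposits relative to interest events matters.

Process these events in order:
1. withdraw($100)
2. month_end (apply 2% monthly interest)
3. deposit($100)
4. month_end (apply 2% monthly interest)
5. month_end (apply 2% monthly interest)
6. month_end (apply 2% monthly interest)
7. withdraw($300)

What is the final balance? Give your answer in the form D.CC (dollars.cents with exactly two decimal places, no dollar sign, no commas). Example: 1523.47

Answer: 780.30

Derivation:
After 1 (withdraw($100)): balance=$900.00 total_interest=$0.00
After 2 (month_end (apply 2% monthly interest)): balance=$918.00 total_interest=$18.00
After 3 (deposit($100)): balance=$1018.00 total_interest=$18.00
After 4 (month_end (apply 2% monthly interest)): balance=$1038.36 total_interest=$38.36
After 5 (month_end (apply 2% monthly interest)): balance=$1059.12 total_interest=$59.12
After 6 (month_end (apply 2% monthly interest)): balance=$1080.30 total_interest=$80.30
After 7 (withdraw($300)): balance=$780.30 total_interest=$80.30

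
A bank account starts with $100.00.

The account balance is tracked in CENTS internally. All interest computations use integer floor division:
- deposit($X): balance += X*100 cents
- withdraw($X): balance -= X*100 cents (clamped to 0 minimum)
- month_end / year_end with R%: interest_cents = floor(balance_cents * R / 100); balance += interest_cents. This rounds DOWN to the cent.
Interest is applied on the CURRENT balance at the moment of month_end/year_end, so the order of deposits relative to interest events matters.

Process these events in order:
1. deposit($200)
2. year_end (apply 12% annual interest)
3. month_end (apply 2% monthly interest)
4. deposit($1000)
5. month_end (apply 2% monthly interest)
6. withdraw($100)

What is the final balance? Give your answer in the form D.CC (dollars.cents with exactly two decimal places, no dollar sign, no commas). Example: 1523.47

Answer: 1269.57

Derivation:
After 1 (deposit($200)): balance=$300.00 total_interest=$0.00
After 2 (year_end (apply 12% annual interest)): balance=$336.00 total_interest=$36.00
After 3 (month_end (apply 2% monthly interest)): balance=$342.72 total_interest=$42.72
After 4 (deposit($1000)): balance=$1342.72 total_interest=$42.72
After 5 (month_end (apply 2% monthly interest)): balance=$1369.57 total_interest=$69.57
After 6 (withdraw($100)): balance=$1269.57 total_interest=$69.57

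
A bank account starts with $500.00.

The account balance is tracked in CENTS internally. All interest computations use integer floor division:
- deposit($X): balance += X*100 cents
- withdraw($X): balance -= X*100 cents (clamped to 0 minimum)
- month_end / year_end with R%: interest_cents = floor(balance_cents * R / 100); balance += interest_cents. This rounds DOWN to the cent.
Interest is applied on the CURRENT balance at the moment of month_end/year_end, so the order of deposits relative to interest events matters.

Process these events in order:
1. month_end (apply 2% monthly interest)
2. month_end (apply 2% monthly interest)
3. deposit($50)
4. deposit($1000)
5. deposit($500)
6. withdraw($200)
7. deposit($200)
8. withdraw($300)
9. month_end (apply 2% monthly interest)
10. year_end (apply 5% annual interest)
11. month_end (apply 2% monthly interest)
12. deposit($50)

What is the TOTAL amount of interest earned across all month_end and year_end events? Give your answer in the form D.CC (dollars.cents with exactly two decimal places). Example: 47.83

Answer: 183.79

Derivation:
After 1 (month_end (apply 2% monthly interest)): balance=$510.00 total_interest=$10.00
After 2 (month_end (apply 2% monthly interest)): balance=$520.20 total_interest=$20.20
After 3 (deposit($50)): balance=$570.20 total_interest=$20.20
After 4 (deposit($1000)): balance=$1570.20 total_interest=$20.20
After 5 (deposit($500)): balance=$2070.20 total_interest=$20.20
After 6 (withdraw($200)): balance=$1870.20 total_interest=$20.20
After 7 (deposit($200)): balance=$2070.20 total_interest=$20.20
After 8 (withdraw($300)): balance=$1770.20 total_interest=$20.20
After 9 (month_end (apply 2% monthly interest)): balance=$1805.60 total_interest=$55.60
After 10 (year_end (apply 5% annual interest)): balance=$1895.88 total_interest=$145.88
After 11 (month_end (apply 2% monthly interest)): balance=$1933.79 total_interest=$183.79
After 12 (deposit($50)): balance=$1983.79 total_interest=$183.79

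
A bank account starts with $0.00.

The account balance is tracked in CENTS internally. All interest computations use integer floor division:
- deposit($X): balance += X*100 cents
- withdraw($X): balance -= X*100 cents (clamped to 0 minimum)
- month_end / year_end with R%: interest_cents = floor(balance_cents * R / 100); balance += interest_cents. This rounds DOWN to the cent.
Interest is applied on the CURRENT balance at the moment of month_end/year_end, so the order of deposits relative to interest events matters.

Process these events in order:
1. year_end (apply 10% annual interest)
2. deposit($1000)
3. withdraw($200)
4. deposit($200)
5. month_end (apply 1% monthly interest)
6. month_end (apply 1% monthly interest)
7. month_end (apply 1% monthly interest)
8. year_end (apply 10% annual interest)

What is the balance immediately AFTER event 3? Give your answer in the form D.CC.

Answer: 800.00

Derivation:
After 1 (year_end (apply 10% annual interest)): balance=$0.00 total_interest=$0.00
After 2 (deposit($1000)): balance=$1000.00 total_interest=$0.00
After 3 (withdraw($200)): balance=$800.00 total_interest=$0.00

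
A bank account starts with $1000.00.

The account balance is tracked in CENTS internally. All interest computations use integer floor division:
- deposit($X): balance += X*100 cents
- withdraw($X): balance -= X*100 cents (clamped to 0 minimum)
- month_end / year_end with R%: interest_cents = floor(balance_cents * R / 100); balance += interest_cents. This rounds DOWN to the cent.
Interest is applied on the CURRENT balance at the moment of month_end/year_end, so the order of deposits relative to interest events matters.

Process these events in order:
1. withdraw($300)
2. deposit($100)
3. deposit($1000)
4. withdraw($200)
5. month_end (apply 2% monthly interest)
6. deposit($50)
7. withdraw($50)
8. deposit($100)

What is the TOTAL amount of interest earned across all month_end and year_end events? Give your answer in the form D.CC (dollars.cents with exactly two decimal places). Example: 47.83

After 1 (withdraw($300)): balance=$700.00 total_interest=$0.00
After 2 (deposit($100)): balance=$800.00 total_interest=$0.00
After 3 (deposit($1000)): balance=$1800.00 total_interest=$0.00
After 4 (withdraw($200)): balance=$1600.00 total_interest=$0.00
After 5 (month_end (apply 2% monthly interest)): balance=$1632.00 total_interest=$32.00
After 6 (deposit($50)): balance=$1682.00 total_interest=$32.00
After 7 (withdraw($50)): balance=$1632.00 total_interest=$32.00
After 8 (deposit($100)): balance=$1732.00 total_interest=$32.00

Answer: 32.00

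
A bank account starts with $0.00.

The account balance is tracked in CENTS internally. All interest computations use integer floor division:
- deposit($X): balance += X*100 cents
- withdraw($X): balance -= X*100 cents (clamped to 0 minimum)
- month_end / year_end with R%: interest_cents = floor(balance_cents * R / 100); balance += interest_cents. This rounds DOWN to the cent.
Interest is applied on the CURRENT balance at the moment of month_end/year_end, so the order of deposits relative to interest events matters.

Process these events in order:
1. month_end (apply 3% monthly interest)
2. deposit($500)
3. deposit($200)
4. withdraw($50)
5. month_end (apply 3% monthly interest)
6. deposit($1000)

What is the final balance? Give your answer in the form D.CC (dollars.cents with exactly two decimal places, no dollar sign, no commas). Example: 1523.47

Answer: 1669.50

Derivation:
After 1 (month_end (apply 3% monthly interest)): balance=$0.00 total_interest=$0.00
After 2 (deposit($500)): balance=$500.00 total_interest=$0.00
After 3 (deposit($200)): balance=$700.00 total_interest=$0.00
After 4 (withdraw($50)): balance=$650.00 total_interest=$0.00
After 5 (month_end (apply 3% monthly interest)): balance=$669.50 total_interest=$19.50
After 6 (deposit($1000)): balance=$1669.50 total_interest=$19.50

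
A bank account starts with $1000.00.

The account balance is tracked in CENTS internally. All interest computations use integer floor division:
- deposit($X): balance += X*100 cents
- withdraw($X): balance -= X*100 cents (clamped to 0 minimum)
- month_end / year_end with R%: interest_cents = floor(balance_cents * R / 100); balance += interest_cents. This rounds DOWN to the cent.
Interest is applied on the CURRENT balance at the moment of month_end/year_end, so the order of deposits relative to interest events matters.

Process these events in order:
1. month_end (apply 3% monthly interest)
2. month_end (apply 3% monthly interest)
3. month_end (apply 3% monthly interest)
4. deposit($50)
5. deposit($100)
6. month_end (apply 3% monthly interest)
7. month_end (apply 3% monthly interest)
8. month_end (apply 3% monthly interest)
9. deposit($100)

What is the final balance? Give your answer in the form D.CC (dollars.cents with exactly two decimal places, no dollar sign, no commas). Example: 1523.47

Answer: 1457.95

Derivation:
After 1 (month_end (apply 3% monthly interest)): balance=$1030.00 total_interest=$30.00
After 2 (month_end (apply 3% monthly interest)): balance=$1060.90 total_interest=$60.90
After 3 (month_end (apply 3% monthly interest)): balance=$1092.72 total_interest=$92.72
After 4 (deposit($50)): balance=$1142.72 total_interest=$92.72
After 5 (deposit($100)): balance=$1242.72 total_interest=$92.72
After 6 (month_end (apply 3% monthly interest)): balance=$1280.00 total_interest=$130.00
After 7 (month_end (apply 3% monthly interest)): balance=$1318.40 total_interest=$168.40
After 8 (month_end (apply 3% monthly interest)): balance=$1357.95 total_interest=$207.95
After 9 (deposit($100)): balance=$1457.95 total_interest=$207.95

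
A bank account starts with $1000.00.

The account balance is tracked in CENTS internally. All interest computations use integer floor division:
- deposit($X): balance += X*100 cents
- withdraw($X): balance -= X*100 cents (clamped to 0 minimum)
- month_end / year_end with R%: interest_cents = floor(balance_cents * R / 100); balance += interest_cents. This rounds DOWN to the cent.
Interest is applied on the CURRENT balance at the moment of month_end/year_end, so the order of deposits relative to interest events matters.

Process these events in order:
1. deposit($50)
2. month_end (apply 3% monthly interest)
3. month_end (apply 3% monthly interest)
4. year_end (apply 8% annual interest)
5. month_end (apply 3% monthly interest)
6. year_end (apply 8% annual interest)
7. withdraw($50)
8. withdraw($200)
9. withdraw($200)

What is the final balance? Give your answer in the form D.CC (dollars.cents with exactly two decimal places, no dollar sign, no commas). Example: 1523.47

Answer: 888.27

Derivation:
After 1 (deposit($50)): balance=$1050.00 total_interest=$0.00
After 2 (month_end (apply 3% monthly interest)): balance=$1081.50 total_interest=$31.50
After 3 (month_end (apply 3% monthly interest)): balance=$1113.94 total_interest=$63.94
After 4 (year_end (apply 8% annual interest)): balance=$1203.05 total_interest=$153.05
After 5 (month_end (apply 3% monthly interest)): balance=$1239.14 total_interest=$189.14
After 6 (year_end (apply 8% annual interest)): balance=$1338.27 total_interest=$288.27
After 7 (withdraw($50)): balance=$1288.27 total_interest=$288.27
After 8 (withdraw($200)): balance=$1088.27 total_interest=$288.27
After 9 (withdraw($200)): balance=$888.27 total_interest=$288.27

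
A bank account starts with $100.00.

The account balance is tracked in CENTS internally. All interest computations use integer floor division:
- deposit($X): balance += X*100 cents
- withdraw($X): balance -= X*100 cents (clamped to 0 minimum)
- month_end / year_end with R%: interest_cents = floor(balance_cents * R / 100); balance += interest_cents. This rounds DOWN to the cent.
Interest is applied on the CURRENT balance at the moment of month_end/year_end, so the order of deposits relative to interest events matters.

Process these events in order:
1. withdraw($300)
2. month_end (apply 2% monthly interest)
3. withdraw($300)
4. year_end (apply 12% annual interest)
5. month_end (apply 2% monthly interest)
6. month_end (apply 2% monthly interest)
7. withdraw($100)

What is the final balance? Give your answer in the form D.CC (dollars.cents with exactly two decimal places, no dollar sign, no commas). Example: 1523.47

After 1 (withdraw($300)): balance=$0.00 total_interest=$0.00
After 2 (month_end (apply 2% monthly interest)): balance=$0.00 total_interest=$0.00
After 3 (withdraw($300)): balance=$0.00 total_interest=$0.00
After 4 (year_end (apply 12% annual interest)): balance=$0.00 total_interest=$0.00
After 5 (month_end (apply 2% monthly interest)): balance=$0.00 total_interest=$0.00
After 6 (month_end (apply 2% monthly interest)): balance=$0.00 total_interest=$0.00
After 7 (withdraw($100)): balance=$0.00 total_interest=$0.00

Answer: 0.00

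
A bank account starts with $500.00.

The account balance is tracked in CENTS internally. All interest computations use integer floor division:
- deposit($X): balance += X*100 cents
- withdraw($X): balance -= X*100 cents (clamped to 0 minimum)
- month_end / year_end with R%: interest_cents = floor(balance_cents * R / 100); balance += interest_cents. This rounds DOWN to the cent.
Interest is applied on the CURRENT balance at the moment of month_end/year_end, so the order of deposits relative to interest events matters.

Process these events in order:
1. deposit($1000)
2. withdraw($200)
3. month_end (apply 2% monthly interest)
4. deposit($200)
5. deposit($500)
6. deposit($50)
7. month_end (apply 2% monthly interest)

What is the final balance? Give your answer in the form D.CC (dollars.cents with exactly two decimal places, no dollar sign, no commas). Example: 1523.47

Answer: 2117.52

Derivation:
After 1 (deposit($1000)): balance=$1500.00 total_interest=$0.00
After 2 (withdraw($200)): balance=$1300.00 total_interest=$0.00
After 3 (month_end (apply 2% monthly interest)): balance=$1326.00 total_interest=$26.00
After 4 (deposit($200)): balance=$1526.00 total_interest=$26.00
After 5 (deposit($500)): balance=$2026.00 total_interest=$26.00
After 6 (deposit($50)): balance=$2076.00 total_interest=$26.00
After 7 (month_end (apply 2% monthly interest)): balance=$2117.52 total_interest=$67.52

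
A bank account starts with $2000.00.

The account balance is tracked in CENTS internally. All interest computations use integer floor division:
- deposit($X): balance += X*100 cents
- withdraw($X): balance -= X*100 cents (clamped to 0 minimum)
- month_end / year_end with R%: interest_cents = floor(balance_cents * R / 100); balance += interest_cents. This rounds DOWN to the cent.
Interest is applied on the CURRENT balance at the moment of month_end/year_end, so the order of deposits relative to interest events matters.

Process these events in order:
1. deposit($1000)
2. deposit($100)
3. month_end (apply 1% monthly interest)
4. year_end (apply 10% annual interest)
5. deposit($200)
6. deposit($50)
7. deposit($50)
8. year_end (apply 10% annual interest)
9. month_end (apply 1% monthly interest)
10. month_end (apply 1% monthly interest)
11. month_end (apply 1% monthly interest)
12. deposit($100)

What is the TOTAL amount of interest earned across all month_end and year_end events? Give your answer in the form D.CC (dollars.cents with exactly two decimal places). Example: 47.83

Answer: 843.29

Derivation:
After 1 (deposit($1000)): balance=$3000.00 total_interest=$0.00
After 2 (deposit($100)): balance=$3100.00 total_interest=$0.00
After 3 (month_end (apply 1% monthly interest)): balance=$3131.00 total_interest=$31.00
After 4 (year_end (apply 10% annual interest)): balance=$3444.10 total_interest=$344.10
After 5 (deposit($200)): balance=$3644.10 total_interest=$344.10
After 6 (deposit($50)): balance=$3694.10 total_interest=$344.10
After 7 (deposit($50)): balance=$3744.10 total_interest=$344.10
After 8 (year_end (apply 10% annual interest)): balance=$4118.51 total_interest=$718.51
After 9 (month_end (apply 1% monthly interest)): balance=$4159.69 total_interest=$759.69
After 10 (month_end (apply 1% monthly interest)): balance=$4201.28 total_interest=$801.28
After 11 (month_end (apply 1% monthly interest)): balance=$4243.29 total_interest=$843.29
After 12 (deposit($100)): balance=$4343.29 total_interest=$843.29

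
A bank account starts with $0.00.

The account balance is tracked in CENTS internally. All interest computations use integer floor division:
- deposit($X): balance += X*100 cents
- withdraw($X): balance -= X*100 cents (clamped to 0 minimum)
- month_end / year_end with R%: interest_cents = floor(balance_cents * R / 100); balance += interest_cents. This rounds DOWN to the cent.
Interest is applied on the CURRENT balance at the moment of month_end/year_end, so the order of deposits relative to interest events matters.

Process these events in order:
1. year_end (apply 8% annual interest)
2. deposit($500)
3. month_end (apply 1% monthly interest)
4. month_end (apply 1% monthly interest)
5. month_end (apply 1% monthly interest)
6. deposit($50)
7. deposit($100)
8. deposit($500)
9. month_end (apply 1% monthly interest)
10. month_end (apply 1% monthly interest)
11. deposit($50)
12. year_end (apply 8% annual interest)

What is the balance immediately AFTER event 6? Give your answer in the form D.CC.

After 1 (year_end (apply 8% annual interest)): balance=$0.00 total_interest=$0.00
After 2 (deposit($500)): balance=$500.00 total_interest=$0.00
After 3 (month_end (apply 1% monthly interest)): balance=$505.00 total_interest=$5.00
After 4 (month_end (apply 1% monthly interest)): balance=$510.05 total_interest=$10.05
After 5 (month_end (apply 1% monthly interest)): balance=$515.15 total_interest=$15.15
After 6 (deposit($50)): balance=$565.15 total_interest=$15.15

Answer: 565.15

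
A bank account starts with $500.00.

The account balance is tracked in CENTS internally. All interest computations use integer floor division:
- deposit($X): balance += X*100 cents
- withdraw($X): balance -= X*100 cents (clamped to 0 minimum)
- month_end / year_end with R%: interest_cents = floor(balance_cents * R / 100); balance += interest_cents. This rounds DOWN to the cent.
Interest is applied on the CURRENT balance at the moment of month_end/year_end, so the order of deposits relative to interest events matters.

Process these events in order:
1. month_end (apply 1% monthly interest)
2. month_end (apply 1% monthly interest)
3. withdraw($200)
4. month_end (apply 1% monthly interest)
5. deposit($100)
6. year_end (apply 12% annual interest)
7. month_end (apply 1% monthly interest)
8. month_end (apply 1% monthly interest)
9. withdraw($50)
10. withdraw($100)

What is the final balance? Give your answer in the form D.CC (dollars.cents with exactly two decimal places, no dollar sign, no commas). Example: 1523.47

After 1 (month_end (apply 1% monthly interest)): balance=$505.00 total_interest=$5.00
After 2 (month_end (apply 1% monthly interest)): balance=$510.05 total_interest=$10.05
After 3 (withdraw($200)): balance=$310.05 total_interest=$10.05
After 4 (month_end (apply 1% monthly interest)): balance=$313.15 total_interest=$13.15
After 5 (deposit($100)): balance=$413.15 total_interest=$13.15
After 6 (year_end (apply 12% annual interest)): balance=$462.72 total_interest=$62.72
After 7 (month_end (apply 1% monthly interest)): balance=$467.34 total_interest=$67.34
After 8 (month_end (apply 1% monthly interest)): balance=$472.01 total_interest=$72.01
After 9 (withdraw($50)): balance=$422.01 total_interest=$72.01
After 10 (withdraw($100)): balance=$322.01 total_interest=$72.01

Answer: 322.01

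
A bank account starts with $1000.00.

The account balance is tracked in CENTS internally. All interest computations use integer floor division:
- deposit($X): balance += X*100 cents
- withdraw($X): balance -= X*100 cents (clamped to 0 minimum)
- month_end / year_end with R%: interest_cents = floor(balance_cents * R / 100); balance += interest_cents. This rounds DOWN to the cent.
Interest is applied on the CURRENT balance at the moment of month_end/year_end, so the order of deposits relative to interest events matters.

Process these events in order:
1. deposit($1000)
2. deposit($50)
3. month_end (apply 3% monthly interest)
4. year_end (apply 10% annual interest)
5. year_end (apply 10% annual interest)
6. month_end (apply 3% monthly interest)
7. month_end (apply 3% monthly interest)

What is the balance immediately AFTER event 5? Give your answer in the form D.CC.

After 1 (deposit($1000)): balance=$2000.00 total_interest=$0.00
After 2 (deposit($50)): balance=$2050.00 total_interest=$0.00
After 3 (month_end (apply 3% monthly interest)): balance=$2111.50 total_interest=$61.50
After 4 (year_end (apply 10% annual interest)): balance=$2322.65 total_interest=$272.65
After 5 (year_end (apply 10% annual interest)): balance=$2554.91 total_interest=$504.91

Answer: 2554.91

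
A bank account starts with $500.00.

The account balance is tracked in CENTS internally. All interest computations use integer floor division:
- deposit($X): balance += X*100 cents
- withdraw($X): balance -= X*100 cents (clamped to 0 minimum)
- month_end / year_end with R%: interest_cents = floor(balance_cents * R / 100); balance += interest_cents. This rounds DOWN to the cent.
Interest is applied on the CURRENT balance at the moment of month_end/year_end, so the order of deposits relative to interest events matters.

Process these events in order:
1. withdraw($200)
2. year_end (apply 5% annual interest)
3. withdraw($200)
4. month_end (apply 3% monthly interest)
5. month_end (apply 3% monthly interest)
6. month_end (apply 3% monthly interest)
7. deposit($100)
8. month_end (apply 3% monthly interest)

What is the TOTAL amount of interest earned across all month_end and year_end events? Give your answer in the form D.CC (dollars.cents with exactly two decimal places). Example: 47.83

Answer: 32.42

Derivation:
After 1 (withdraw($200)): balance=$300.00 total_interest=$0.00
After 2 (year_end (apply 5% annual interest)): balance=$315.00 total_interest=$15.00
After 3 (withdraw($200)): balance=$115.00 total_interest=$15.00
After 4 (month_end (apply 3% monthly interest)): balance=$118.45 total_interest=$18.45
After 5 (month_end (apply 3% monthly interest)): balance=$122.00 total_interest=$22.00
After 6 (month_end (apply 3% monthly interest)): balance=$125.66 total_interest=$25.66
After 7 (deposit($100)): balance=$225.66 total_interest=$25.66
After 8 (month_end (apply 3% monthly interest)): balance=$232.42 total_interest=$32.42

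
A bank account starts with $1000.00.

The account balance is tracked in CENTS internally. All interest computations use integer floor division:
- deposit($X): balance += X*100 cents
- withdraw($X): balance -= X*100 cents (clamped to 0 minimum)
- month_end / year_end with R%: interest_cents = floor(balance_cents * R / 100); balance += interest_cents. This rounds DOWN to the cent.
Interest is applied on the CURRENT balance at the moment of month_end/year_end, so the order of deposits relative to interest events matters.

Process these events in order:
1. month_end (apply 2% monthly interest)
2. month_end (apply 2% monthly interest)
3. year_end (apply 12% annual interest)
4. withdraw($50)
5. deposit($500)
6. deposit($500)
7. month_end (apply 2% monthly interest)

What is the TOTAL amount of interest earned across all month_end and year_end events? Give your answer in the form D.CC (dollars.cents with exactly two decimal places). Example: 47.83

Answer: 207.54

Derivation:
After 1 (month_end (apply 2% monthly interest)): balance=$1020.00 total_interest=$20.00
After 2 (month_end (apply 2% monthly interest)): balance=$1040.40 total_interest=$40.40
After 3 (year_end (apply 12% annual interest)): balance=$1165.24 total_interest=$165.24
After 4 (withdraw($50)): balance=$1115.24 total_interest=$165.24
After 5 (deposit($500)): balance=$1615.24 total_interest=$165.24
After 6 (deposit($500)): balance=$2115.24 total_interest=$165.24
After 7 (month_end (apply 2% monthly interest)): balance=$2157.54 total_interest=$207.54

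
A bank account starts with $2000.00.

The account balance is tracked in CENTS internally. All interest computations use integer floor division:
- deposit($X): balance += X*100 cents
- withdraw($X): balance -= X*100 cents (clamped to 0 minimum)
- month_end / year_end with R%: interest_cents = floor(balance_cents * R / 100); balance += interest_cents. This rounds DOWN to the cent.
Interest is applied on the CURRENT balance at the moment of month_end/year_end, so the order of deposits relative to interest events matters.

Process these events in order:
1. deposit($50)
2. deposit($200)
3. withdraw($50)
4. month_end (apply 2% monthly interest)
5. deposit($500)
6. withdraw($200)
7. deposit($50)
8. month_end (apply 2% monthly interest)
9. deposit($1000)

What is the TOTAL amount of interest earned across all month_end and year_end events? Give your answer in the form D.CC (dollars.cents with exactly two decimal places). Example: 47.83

Answer: 95.88

Derivation:
After 1 (deposit($50)): balance=$2050.00 total_interest=$0.00
After 2 (deposit($200)): balance=$2250.00 total_interest=$0.00
After 3 (withdraw($50)): balance=$2200.00 total_interest=$0.00
After 4 (month_end (apply 2% monthly interest)): balance=$2244.00 total_interest=$44.00
After 5 (deposit($500)): balance=$2744.00 total_interest=$44.00
After 6 (withdraw($200)): balance=$2544.00 total_interest=$44.00
After 7 (deposit($50)): balance=$2594.00 total_interest=$44.00
After 8 (month_end (apply 2% monthly interest)): balance=$2645.88 total_interest=$95.88
After 9 (deposit($1000)): balance=$3645.88 total_interest=$95.88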